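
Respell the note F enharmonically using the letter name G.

Plain G sits 2 semitones above F, so on the letter G the same pitch needs a double flat: Gbb.

Gbb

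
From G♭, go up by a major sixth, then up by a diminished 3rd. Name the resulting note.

A major sixth up from Gb is Eb (letter E, 9 semitones up).
A diminished third up from Eb is Gbb (letter G, 2 semitones up).

Gbb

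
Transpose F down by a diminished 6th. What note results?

A sixth below F lands on the letter A.
A diminished sixth spans 7 semitones, so F moves to pitch class 10. On the letter A that is A#.

A#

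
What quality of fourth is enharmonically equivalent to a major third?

A major third spans 4 semitones.
A fourth spanning 4 semitones is diminished (the perfect fourth is 5).

diminished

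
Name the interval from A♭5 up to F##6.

doubly augmented sixth

Counting letters A–B–C–D–E–F gives a sixth.
Ab→F## = 11 semitones, 2 wider than the major sixth (9), so doubly augmented.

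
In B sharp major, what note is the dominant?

F##

The B# major scale runs B# C## D## E# F## G## A##.
Degree 5 is F##.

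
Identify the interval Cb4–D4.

augmented second

The letter names run C→D, a span of 1 letter step, so the interval is some kind of second.
Cb to D is 3 semitones. A major second is 2, so 3 makes it augmented.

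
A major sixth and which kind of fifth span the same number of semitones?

doubly augmented

A major sixth spans 9 semitones.
A fifth spanning 9 semitones is doubly augmented (the perfect fifth is 7).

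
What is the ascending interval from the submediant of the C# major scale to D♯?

perfect fourth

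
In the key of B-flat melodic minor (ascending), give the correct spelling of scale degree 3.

The Bb melodic minor (ascending) scale runs Bb C Db Eb F G A.
Degree 3 is Db.

Db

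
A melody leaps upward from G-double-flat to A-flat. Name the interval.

augmented second

Counting letters G–A gives a second.
Gbb→Ab = 3 semitones, 1 wider than the major second (2), so augmented.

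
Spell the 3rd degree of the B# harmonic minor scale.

Degree 3 takes the letter 2 steps above B, which is D.
In harmonic minor, degree 3 sits 3 semitones above the tonic. B# + 3 semitones is pitch class 3, spelled on D as D#.

D#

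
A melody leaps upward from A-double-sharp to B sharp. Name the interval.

minor second

Counting letters A–B gives a second.
A##→B# = 1 semitone, 1 narrower than the major second (2), so minor.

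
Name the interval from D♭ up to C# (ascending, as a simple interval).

The letter names run D→C, a span of 6 letter steps, so the interval is some kind of seventh.
Db to C# is 12 semitones. A major seventh is 11, so 12 makes it augmented.

augmented seventh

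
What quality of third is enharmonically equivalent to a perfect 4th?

augmented

A perfect fourth spans 5 semitones.
A third spanning 5 semitones is augmented (the major third is 4).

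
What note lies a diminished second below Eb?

D#

A second below E lands on the letter D.
A diminished second spans 0 semitones, so Eb moves to pitch class 3. On the letter D that is D#.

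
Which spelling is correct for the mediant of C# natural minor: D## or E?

Each scale degree takes a distinct letter name. Degree 3 of a scale on C must use the letter E.
E and D## are enharmonically the same pitch, but only E uses the letter E, so it is the correct spelling here.

E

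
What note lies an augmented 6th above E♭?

C#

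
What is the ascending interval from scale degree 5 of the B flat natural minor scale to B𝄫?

Scale degree 5 of Bb natural minor is F.
F up to Bbb: letters F→B make it a fourth; 4 semitones makes it diminished.

diminished fourth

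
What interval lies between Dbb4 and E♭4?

The letter names run D→E, a span of 1 letter step, so the interval is some kind of second.
Dbb to Eb is 3 semitones. A major second is 2, so 3 makes it augmented.

augmented second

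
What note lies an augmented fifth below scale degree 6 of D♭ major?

Ebb

Scale degree 6 of Db major is Bb.
An augmented fifth (8 semitones) below Bb lands on the letter E, giving Ebb.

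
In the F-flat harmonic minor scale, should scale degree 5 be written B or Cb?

Cb

Each scale degree takes a distinct letter name. Degree 5 of a scale on F must use the letter C.
Cb and B are enharmonically the same pitch, but only Cb uses the letter C, so it is the correct spelling here.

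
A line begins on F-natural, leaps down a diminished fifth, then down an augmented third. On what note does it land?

A diminished fifth down from F is B (letter B, 6 semitones down).
An augmented third down from B is Gb (letter G, 5 semitones down).

Gb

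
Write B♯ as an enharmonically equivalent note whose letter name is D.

B# is pitch class 0. The letter D alone is pitch class 2.
To reach pitch class 0 from D requires an offset of -2 semitones, i.e. double flat: Dbb.

Dbb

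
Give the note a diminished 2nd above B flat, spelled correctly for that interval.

B up a major second is C#, so the target letter is C.
From Bb, a diminished second is 0 semitones up: Cbb.

Cbb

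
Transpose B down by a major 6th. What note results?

D

A sixth below B lands on the letter D.
A major sixth spans 9 semitones, so B moves to pitch class 2. On the letter D that is D.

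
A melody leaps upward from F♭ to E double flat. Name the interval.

The letter names run F→E, a span of 6 letter steps, so the interval is some kind of seventh.
Fb to Ebb is 10 semitones. A major seventh is 11, so 10 makes it minor.

minor seventh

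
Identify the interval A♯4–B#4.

Counting letters A–B gives a second.
A#→B# = 2 semitones, exactly the major second.

major second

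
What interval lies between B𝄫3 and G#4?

Counting letters B–C–D–E–F–G gives a sixth.
Bbb→G# = 11 semitones, 2 wider than the major sixth (9), so doubly augmented.

doubly augmented sixth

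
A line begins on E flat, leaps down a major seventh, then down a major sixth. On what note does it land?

A major seventh down from Eb is Fb (letter F, 11 semitones down).
A major sixth down from Fb is Abb (letter A, 9 semitones down).

Abb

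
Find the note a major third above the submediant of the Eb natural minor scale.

Eb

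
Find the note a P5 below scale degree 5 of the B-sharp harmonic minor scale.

Scale degree 5 of B# harmonic minor is F##.
A perfect fifth (7 semitones) below F## lands on the letter B, giving B#.

B#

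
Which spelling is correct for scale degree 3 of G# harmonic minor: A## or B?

B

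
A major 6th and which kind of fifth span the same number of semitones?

doubly augmented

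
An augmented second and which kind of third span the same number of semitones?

An augmented second spans 3 semitones.
A third spanning 3 semitones is minor (the major third is 4).

minor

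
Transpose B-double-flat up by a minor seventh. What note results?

A seventh above B lands on the letter A.
A minor seventh spans 10 semitones, so Bbb moves to pitch class 7. On the letter A that is Abb.

Abb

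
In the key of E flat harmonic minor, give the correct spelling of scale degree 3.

The Eb harmonic minor scale runs Eb F Gb Ab Bb Cb D.
Degree 3 is Gb.

Gb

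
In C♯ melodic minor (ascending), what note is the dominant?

G#

The C# melodic minor (ascending) scale runs C# D# E F# G# A# B#.
Degree 5 is G#.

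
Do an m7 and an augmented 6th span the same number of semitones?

Yes

A minor seventh spans 10 semitones; an augmented sixth spans 10.
They are enharmonically equivalent.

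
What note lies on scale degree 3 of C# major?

E#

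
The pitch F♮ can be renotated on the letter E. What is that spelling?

E#

F is pitch class 5. The letter E alone is pitch class 4.
To reach pitch class 5 from E requires an offset of +1 semitone, i.e. sharp: E#.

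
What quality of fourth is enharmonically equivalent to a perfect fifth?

doubly augmented

A perfect fifth spans 7 semitones.
A fourth spanning 7 semitones is doubly augmented (the perfect fourth is 5).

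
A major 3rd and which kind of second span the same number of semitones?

doubly augmented

A major third spans 4 semitones.
A second spanning 4 semitones is doubly augmented (the major second is 2).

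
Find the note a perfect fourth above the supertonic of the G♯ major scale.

D#

The supertonic of G# major is A#.
A perfect fourth (5 semitones) above A# lands on the letter D, giving D#.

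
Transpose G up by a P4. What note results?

A fourth above G lands on the letter C.
A perfect fourth spans 5 semitones, so G moves to pitch class 0. On the letter C that is C.

C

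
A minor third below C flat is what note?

Ab

A third below C lands on the letter A.
A minor third spans 3 semitones, so Cb moves to pitch class 8. On the letter A that is Ab.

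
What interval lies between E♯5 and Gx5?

The letter names run E→G, a span of 2 letter steps, so the interval is some kind of third.
E# to G## is 4 semitones. A major third is 4, so 4 makes it major.

major third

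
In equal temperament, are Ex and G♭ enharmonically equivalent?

Yes

E## = pitch class 6 and Gb = pitch class 6 — the same pitch class, so they are enharmonic equivalents.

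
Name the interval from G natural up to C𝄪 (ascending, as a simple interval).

Counting letters G–A–B–C gives a fourth.
G→C## = 7 semitones, 2 wider than the perfect fourth (5), so doubly augmented.

doubly augmented fourth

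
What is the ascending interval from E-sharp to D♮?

diminished seventh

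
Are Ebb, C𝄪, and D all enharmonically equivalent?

Ebb is pitch class 2; C## is pitch class 2; D is pitch class 2.
All spellings map to pitch class 2, so they are enharmonically equivalent.

Yes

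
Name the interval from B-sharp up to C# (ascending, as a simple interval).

minor second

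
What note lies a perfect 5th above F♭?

Cb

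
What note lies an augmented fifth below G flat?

Cbb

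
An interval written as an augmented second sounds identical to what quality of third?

An augmented second spans 3 semitones.
A third spanning 3 semitones is minor (the major third is 4).

minor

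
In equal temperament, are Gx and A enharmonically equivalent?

G## = pitch class 9 and A = pitch class 9 — the same pitch class, so they are enharmonic equivalents.

Yes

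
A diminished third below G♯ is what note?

E##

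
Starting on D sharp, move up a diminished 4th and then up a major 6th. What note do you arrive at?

A diminished fourth up from D# is G (letter G, 4 semitones up).
A major sixth up from G is E (letter E, 9 semitones up).

E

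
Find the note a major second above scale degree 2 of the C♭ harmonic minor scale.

Scale degree 2 of Cb harmonic minor is Db.
A major second (2 semitones) above Db lands on the letter E, giving Eb.

Eb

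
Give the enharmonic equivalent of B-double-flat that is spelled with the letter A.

Plain A sits at the same pitch as Bbb, so on the letter A the same pitch needs a natural: A.

A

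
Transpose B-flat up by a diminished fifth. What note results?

B up a perfect fifth is F#, so the target letter is F.
From Bb, a diminished fifth is 6 semitones up: Fb.

Fb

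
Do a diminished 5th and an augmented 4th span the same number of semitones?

Yes

A diminished fifth spans 6 semitones; an augmented fourth spans 6.
They are enharmonically equivalent.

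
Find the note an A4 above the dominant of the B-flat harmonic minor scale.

B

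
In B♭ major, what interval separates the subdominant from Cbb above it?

diminished sixth

The subdominant of Bb major is Eb.
Eb up to Cbb: letters E→C make it a sixth; 7 semitones makes it diminished.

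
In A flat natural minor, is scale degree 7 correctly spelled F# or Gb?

Each scale degree takes a distinct letter name. Degree 7 of a scale on A must use the letter G.
Gb and F# are enharmonically the same pitch, but only Gb uses the letter G, so it is the correct spelling here.

Gb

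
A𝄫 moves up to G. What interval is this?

augmented seventh

The letter names run A→G, a span of 6 letter steps, so the interval is some kind of seventh.
Abb to G is 12 semitones. A major seventh is 11, so 12 makes it augmented.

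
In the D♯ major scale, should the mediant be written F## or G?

Each scale degree takes a distinct letter name. Degree 3 of a scale on D must use the letter F.
F## and G are enharmonically the same pitch, but only F## uses the letter F, so it is the correct spelling here.

F##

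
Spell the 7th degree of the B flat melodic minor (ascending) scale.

Degree 7 takes the letter 6 steps above B, which is A.
In melodic minor (ascending), degree 7 sits 11 semitones above the tonic. Bb + 11 semitones is pitch class 9, spelled on A as A.

A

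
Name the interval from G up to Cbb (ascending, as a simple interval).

Counting letters G–A–B–C gives a fourth.
G→Cbb = 3 semitones, 2 narrower than the perfect fourth (5), so doubly diminished.

doubly diminished fourth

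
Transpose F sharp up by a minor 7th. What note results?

E

A seventh above F lands on the letter E.
A minor seventh spans 10 semitones, so F# moves to pitch class 4. On the letter E that is E.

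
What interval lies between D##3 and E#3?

The letter names run D→E, a span of 1 letter step, so the interval is some kind of second.
D## to E# is 1 semitone. A major second is 2, so 1 makes it minor.

minor second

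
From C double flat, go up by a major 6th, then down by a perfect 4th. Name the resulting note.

Ebb

A major sixth up from Cbb is Abb (letter A, 9 semitones up).
A perfect fourth down from Abb is Ebb (letter E, 5 semitones down).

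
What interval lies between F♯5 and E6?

minor seventh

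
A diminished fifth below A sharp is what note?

A down a perfect fifth is D, so the target letter is D.
From A#, a diminished fifth is 6 semitones down: D##.

D##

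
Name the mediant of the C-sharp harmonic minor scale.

E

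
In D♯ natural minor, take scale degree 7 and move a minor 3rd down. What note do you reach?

A#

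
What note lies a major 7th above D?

C#

D up a major seventh is C#, so the target letter is C.
From D, a major seventh is 11 semitones up: C#.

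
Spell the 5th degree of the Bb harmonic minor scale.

Degree 5 takes the letter 4 steps above B, which is F.
In harmonic minor, degree 5 sits 7 semitones above the tonic. Bb + 7 semitones is pitch class 5, spelled on F as F.

F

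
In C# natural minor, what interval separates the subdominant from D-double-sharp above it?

The subdominant of C# natural minor is F#.
F# up to D##: letters F→D make it a sixth; 10 semitones makes it augmented.

augmented sixth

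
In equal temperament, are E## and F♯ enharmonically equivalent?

E## is pitch class 6; F# is pitch class 6.
All spellings map to pitch class 6, so they are enharmonically equivalent.

Yes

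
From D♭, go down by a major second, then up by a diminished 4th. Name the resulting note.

Fbb

A major second down from Db is Cb (letter C, 2 semitones down).
A diminished fourth up from Cb is Fbb (letter F, 4 semitones up).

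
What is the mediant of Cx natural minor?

E#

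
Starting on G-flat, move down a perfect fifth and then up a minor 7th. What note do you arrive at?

A perfect fifth down from Gb is Cb (letter C, 7 semitones down).
A minor seventh up from Cb is Bbb (letter B, 10 semitones up).

Bbb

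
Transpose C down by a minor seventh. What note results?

D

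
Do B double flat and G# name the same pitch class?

No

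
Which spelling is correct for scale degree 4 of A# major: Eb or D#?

D#

Each scale degree takes a distinct letter name. Degree 4 of a scale on A must use the letter D.
D# and Eb are enharmonically the same pitch, but only D# uses the letter D, so it is the correct spelling here.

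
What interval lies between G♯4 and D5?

The letter names run G→D, a span of 4 letter steps, so the interval is some kind of fifth.
G# to D is 6 semitones. A perfect fifth is 7, so 6 makes it diminished.

diminished fifth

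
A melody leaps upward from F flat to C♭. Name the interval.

perfect fifth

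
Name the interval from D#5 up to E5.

minor second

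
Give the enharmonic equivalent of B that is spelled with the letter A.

Plain A sits 2 semitones below B, so on the letter A the same pitch needs a double sharp: A##.

A##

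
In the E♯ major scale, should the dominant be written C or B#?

Each scale degree takes a distinct letter name. Degree 5 of a scale on E must use the letter B.
B# and C are enharmonically the same pitch, but only B# uses the letter B, so it is the correct spelling here.

B#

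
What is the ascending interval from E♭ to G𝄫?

diminished third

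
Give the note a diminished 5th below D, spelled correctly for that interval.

A fifth below D lands on the letter G.
A diminished fifth spans 6 semitones, so D moves to pitch class 8. On the letter G that is G#.

G#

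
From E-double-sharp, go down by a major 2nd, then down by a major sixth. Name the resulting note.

F##

A major second down from E## is D## (letter D, 2 semitones down).
A major sixth down from D## is F## (letter F, 9 semitones down).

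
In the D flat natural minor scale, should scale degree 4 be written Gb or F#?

Each scale degree takes a distinct letter name. Degree 4 of a scale on D must use the letter G.
Gb and F# are enharmonically the same pitch, but only Gb uses the letter G, so it is the correct spelling here.

Gb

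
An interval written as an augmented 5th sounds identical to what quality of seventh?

doubly diminished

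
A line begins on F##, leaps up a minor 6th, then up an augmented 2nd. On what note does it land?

E##

A minor sixth up from F## is D# (letter D, 8 semitones up).
An augmented second up from D# is E## (letter E, 3 semitones up).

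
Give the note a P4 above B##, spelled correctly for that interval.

A fourth above B lands on the letter E.
A perfect fourth spans 5 semitones, so B## moves to pitch class 6. On the letter E that is E##.

E##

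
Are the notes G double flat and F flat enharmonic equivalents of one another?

No

Gbb is pitch class 5; Fb is pitch class 4.
The pitch classes differ (5 vs. 4), so they are not enharmonic equivalents.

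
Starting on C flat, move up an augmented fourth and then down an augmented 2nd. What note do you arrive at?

Ebb

An augmented fourth up from Cb is F (letter F, 6 semitones up).
An augmented second down from F is Ebb (letter E, 3 semitones down).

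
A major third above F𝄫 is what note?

Abb

A third above F lands on the letter A.
A major third spans 4 semitones, so Fbb moves to pitch class 7. On the letter A that is Abb.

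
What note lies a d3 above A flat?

A up a major third is C#, so the target letter is C.
From Ab, a diminished third is 2 semitones up: Cbb.

Cbb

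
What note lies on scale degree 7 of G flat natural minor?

Fb

Degree 7 takes the letter 6 steps above G, which is F.
In natural minor, degree 7 sits 10 semitones above the tonic. Gb + 10 semitones is pitch class 4, spelled on F as Fb.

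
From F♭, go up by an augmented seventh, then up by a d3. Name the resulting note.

An augmented seventh up from Fb is E (letter E, 12 semitones up).
A diminished third up from E is Gb (letter G, 2 semitones up).

Gb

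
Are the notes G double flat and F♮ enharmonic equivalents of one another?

Gbb = pitch class 5 and F = pitch class 5 — the same pitch class, so they are enharmonic equivalents.

Yes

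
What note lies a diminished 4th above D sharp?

D up a perfect fourth is G, so the target letter is G.
From D#, a diminished fourth is 4 semitones up: G.

G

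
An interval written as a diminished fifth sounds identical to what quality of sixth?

doubly diminished

A diminished fifth spans 6 semitones.
A sixth spanning 6 semitones is doubly diminished (the major sixth is 9).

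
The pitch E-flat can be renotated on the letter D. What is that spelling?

D#

Plain D sits 1 semitone below Eb, so on the letter D the same pitch needs a sharp: D#.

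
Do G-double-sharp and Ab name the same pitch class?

G## is pitch class 9; Ab is pitch class 8.
The pitch classes differ (9 vs. 8), so they are not enharmonic equivalents.

No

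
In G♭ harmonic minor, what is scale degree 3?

Bbb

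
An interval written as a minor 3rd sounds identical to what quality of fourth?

A minor third spans 3 semitones.
A fourth spanning 3 semitones is doubly diminished (the perfect fourth is 5).

doubly diminished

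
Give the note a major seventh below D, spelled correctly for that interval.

Eb

D down a major seventh is Eb, so the target letter is E.
From D, a major seventh is 11 semitones down: Eb.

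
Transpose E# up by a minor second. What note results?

F#

E up a major second is F#, so the target letter is F.
From E#, a minor second is 1 semitone up: F#.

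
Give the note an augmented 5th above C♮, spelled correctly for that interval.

C up a perfect fifth is G, so the target letter is G.
From C, an augmented fifth is 8 semitones up: G#.

G#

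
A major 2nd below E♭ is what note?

Db

E down a major second is D, so the target letter is D.
From Eb, a major second is 2 semitones down: Db.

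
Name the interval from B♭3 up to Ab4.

minor seventh

Counting letters B–C–D–E–F–G–A gives a seventh.
Bb→Ab = 10 semitones, 1 narrower than the major seventh (11), so minor.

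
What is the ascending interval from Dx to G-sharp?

diminished fourth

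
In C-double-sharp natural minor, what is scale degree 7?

Degree 7 takes the letter 6 steps above C, which is B.
In natural minor, degree 7 sits 10 semitones above the tonic. C## + 10 semitones is pitch class 0, spelled on B as B#.

B#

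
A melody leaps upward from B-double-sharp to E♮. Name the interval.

doubly diminished fourth

Counting letters B–C–D–E gives a fourth.
B##→E = 3 semitones, 2 narrower than the perfect fourth (5), so doubly diminished.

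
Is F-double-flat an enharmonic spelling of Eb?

Yes

Fbb is pitch class 3; Eb is pitch class 3.
All spellings map to pitch class 3, so they are enharmonically equivalent.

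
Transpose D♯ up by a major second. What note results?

E#

A second above D lands on the letter E.
A major second spans 2 semitones, so D# moves to pitch class 5. On the letter E that is E#.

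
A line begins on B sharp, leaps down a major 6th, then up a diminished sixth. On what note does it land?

Bb

A major sixth down from B# is D# (letter D, 9 semitones down).
A diminished sixth up from D# is Bb (letter B, 7 semitones up).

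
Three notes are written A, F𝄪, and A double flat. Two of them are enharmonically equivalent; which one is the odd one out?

In 12-tone equal temperament, enharmonic equivalents share a pitch class. A is pitch class 9; F## is pitch class 7; Abb is pitch class 7.
F## and Abb share pitch class 7, while A is pitch class 9.

A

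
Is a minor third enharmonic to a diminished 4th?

A minor third spans 3 semitones; a diminished fourth spans 4.
The spans differ, so they are not enharmonic equivalents.

No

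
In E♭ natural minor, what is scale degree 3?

Gb

Degree 3 takes the letter 2 steps above E, which is G.
In natural minor, degree 3 sits 3 semitones above the tonic. Eb + 3 semitones is pitch class 6, spelled on G as Gb.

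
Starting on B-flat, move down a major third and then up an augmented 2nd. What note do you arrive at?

A

A major third down from Bb is Gb (letter G, 4 semitones down).
An augmented second up from Gb is A (letter A, 3 semitones up).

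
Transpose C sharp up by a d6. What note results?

Ab

C up a major sixth is A, so the target letter is A.
From C#, a diminished sixth is 7 semitones up: Ab.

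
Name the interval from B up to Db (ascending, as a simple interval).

The letter names run B→D, a span of 2 letter steps, so the interval is some kind of third.
B to Db is 2 semitones. A major third is 4, so 2 makes it diminished.

diminished third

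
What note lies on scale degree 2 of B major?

C#

The B major scale runs B C# D# E F# G# A#.
Degree 2 is C#.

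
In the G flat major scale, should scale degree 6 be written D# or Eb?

Each scale degree takes a distinct letter name. Degree 6 of a scale on G must use the letter E.
Eb and D# are enharmonically the same pitch, but only Eb uses the letter E, so it is the correct spelling here.

Eb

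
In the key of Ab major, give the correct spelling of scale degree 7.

G

Degree 7 takes the letter 6 steps above A, which is G.
In major, degree 7 sits 11 semitones above the tonic. Ab + 11 semitones is pitch class 7, spelled on G as G.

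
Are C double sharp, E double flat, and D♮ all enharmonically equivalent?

C## = pitch class 2 and Ebb = pitch class 2 and D = pitch class 2 — the same pitch class, so they are enharmonic equivalents.

Yes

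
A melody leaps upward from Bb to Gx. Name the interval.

Counting letters B–C–D–E–F–G gives a sixth.
Bb→G## = 11 semitones, 2 wider than the major sixth (9), so doubly augmented.

doubly augmented sixth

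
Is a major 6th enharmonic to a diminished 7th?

Yes

A major sixth spans 9 semitones; a diminished seventh spans 9.
They are enharmonically equivalent.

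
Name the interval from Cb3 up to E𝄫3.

Counting letters C–D–E gives a third.
Cb→Ebb = 3 semitones, 1 narrower than the major third (4), so minor.

minor third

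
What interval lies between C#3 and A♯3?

major sixth

The letter names run C→A, a span of 5 letter steps, so the interval is some kind of sixth.
C# to A# is 9 semitones. A major sixth is 9, so 9 makes it major.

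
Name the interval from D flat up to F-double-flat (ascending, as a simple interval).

diminished third

Counting letters D–E–F gives a third.
Db→Fbb = 2 semitones, 2 narrower than the major third (4), so diminished.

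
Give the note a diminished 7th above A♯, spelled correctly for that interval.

G

A up a major seventh is G#, so the target letter is G.
From A#, a diminished seventh is 9 semitones up: G.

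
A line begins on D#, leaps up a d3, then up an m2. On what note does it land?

Gb

A diminished third up from D# is F (letter F, 2 semitones up).
A minor second up from F is Gb (letter G, 1 semitone up).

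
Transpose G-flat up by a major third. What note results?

Bb

G up a major third is B, so the target letter is B.
From Gb, a major third is 4 semitones up: Bb.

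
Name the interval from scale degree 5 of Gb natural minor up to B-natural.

augmented sixth

Scale degree 5 of Gb natural minor is Db.
Db up to B: letters D→B make it a sixth; 10 semitones makes it augmented.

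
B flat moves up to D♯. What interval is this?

The letter names run B→D, a span of 2 letter steps, so the interval is some kind of third.
Bb to D# is 5 semitones. A major third is 4, so 5 makes it augmented.

augmented third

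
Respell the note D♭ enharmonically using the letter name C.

C#

Plain C sits 1 semitone below Db, so on the letter C the same pitch needs a sharp: C#.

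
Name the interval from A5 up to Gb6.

Counting letters A–B–C–D–E–F–G gives a seventh.
A→Gb = 9 semitones, 2 narrower than the major seventh (11), so diminished.

diminished seventh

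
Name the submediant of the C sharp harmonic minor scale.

A

The C# harmonic minor scale runs C# D# E F# G# A B#.
Degree 6 is A.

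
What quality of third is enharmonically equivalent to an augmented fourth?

doubly augmented

An augmented fourth spans 6 semitones.
A third spanning 6 semitones is doubly augmented (the major third is 4).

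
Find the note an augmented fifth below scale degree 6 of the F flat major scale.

Scale degree 6 of Fb major is Db.
An augmented fifth (8 semitones) below Db lands on the letter G, giving Gbb.

Gbb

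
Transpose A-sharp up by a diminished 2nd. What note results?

A second above A lands on the letter B.
A diminished second spans 0 semitones, so A# moves to pitch class 10. On the letter B that is Bb.

Bb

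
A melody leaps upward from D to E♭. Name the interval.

minor second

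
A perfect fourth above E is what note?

E up a perfect fourth is A, so the target letter is A.
From E, a perfect fourth is 5 semitones up: A.

A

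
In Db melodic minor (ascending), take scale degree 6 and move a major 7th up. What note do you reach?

Scale degree 6 of Db melodic minor (ascending) is Bb.
A major seventh (11 semitones) above Bb lands on the letter A, giving A.

A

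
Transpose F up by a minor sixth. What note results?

Db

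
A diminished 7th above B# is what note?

A seventh above B lands on the letter A.
A diminished seventh spans 9 semitones, so B# moves to pitch class 9. On the letter A that is A.

A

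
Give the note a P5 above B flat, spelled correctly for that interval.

F

B up a perfect fifth is F#, so the target letter is F.
From Bb, a perfect fifth is 7 semitones up: F.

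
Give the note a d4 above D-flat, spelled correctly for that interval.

A fourth above D lands on the letter G.
A diminished fourth spans 4 semitones, so Db moves to pitch class 5. On the letter G that is Gbb.

Gbb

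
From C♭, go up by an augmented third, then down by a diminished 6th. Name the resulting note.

G##

An augmented third up from Cb is E (letter E, 5 semitones up).
A diminished sixth down from E is G## (letter G, 7 semitones down).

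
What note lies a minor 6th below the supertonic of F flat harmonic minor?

The supertonic of Fb harmonic minor is Gb.
A minor sixth (8 semitones) below Gb lands on the letter B, giving Bb.

Bb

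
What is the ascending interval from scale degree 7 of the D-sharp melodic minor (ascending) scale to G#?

diminished fifth

Scale degree 7 of D# melodic minor (ascending) is C##.
C## up to G#: letters C→G make it a fifth; 6 semitones makes it diminished.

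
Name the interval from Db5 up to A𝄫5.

Counting letters D–E–F–G–A gives a fifth.
Db→Abb = 6 semitones, 1 narrower than the perfect fifth (7), so diminished.

diminished fifth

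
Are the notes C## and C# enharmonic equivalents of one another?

No

Two spellings are enharmonically equivalent only if they share a pitch class.
Here C## → 2, C# → 1; 1 ≠ 2, so they are not.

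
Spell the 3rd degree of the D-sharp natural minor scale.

F#

The D# natural minor scale runs D# E# F# G# A# B C#.
Degree 3 is F#.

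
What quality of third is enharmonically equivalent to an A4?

An augmented fourth spans 6 semitones.
A third spanning 6 semitones is doubly augmented (the major third is 4).

doubly augmented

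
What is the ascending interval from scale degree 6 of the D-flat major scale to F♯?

augmented fifth

Scale degree 6 of Db major is Bb.
Bb up to F#: letters B→F make it a fifth; 8 semitones makes it augmented.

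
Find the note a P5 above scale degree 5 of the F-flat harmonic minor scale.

Gb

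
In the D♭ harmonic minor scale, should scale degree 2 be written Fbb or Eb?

Eb

Each scale degree takes a distinct letter name. Degree 2 of a scale on D must use the letter E.
Eb and Fbb are enharmonically the same pitch, but only Eb uses the letter E, so it is the correct spelling here.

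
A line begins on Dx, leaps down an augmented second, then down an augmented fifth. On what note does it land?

An augmented second down from D## is C# (letter C, 3 semitones down).
An augmented fifth down from C# is F (letter F, 8 semitones down).

F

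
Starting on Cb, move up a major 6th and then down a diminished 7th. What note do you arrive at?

B

A major sixth up from Cb is Ab (letter A, 9 semitones up).
A diminished seventh down from Ab is B (letter B, 9 semitones down).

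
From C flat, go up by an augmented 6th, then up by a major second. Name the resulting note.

B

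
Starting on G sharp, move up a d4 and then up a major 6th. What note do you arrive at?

A

A diminished fourth up from G# is C (letter C, 4 semitones up).
A major sixth up from C is A (letter A, 9 semitones up).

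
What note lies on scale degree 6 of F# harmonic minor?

D

The F# harmonic minor scale runs F# G# A B C# D E#.
Degree 6 is D.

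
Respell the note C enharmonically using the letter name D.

Dbb

C is pitch class 0. The letter D alone is pitch class 2.
To reach pitch class 0 from D requires an offset of -2 semitones, i.e. double flat: Dbb.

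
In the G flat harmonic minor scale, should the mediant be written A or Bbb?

Each scale degree takes a distinct letter name. Degree 3 of a scale on G must use the letter B.
Bbb and A are enharmonically the same pitch, but only Bbb uses the letter B, so it is the correct spelling here.

Bbb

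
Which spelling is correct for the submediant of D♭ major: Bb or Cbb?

Bb

Each scale degree takes a distinct letter name. Degree 6 of a scale on D must use the letter B.
Bb and Cbb are enharmonically the same pitch, but only Bb uses the letter B, so it is the correct spelling here.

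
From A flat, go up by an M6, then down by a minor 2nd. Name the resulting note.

E

A major sixth up from Ab is F (letter F, 9 semitones up).
A minor second down from F is E (letter E, 1 semitone down).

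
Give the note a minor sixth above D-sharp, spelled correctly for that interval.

B

A sixth above D lands on the letter B.
A minor sixth spans 8 semitones, so D# moves to pitch class 11. On the letter B that is B.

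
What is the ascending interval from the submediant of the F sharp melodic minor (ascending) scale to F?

The submediant of F# melodic minor (ascending) is D#.
D# up to F: letters D→F make it a third; 2 semitones makes it diminished.

diminished third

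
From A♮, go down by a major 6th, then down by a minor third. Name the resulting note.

A

A major sixth down from A is C (letter C, 9 semitones down).
A minor third down from C is A (letter A, 3 semitones down).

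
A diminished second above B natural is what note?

Cb

B up a major second is C#, so the target letter is C.
From B, a diminished second is 0 semitones up: Cb.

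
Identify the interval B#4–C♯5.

Counting letters B–C gives a second.
B#→C# = 1 semitone, 1 narrower than the major second (2), so minor.

minor second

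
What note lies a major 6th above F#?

A sixth above F lands on the letter D.
A major sixth spans 9 semitones, so F# moves to pitch class 3. On the letter D that is D#.

D#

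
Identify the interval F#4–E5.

Counting letters F–G–A–B–C–D–E gives a seventh.
F#→E = 10 semitones, 1 narrower than the major seventh (11), so minor.

minor seventh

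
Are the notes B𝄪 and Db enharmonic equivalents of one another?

Yes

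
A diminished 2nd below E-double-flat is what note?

D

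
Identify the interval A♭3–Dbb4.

The letter names run A→D, a span of 3 letter steps, so the interval is some kind of fourth.
Ab to Dbb is 4 semitones. A perfect fourth is 5, so 4 makes it diminished.

diminished fourth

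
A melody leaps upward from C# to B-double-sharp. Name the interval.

Counting letters C–D–E–F–G–A–B gives a seventh.
C#→B## = 12 semitones, 1 wider than the major seventh (11), so augmented.

augmented seventh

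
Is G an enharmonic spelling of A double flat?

G = pitch class 7 and Abb = pitch class 7 — the same pitch class, so they are enharmonic equivalents.

Yes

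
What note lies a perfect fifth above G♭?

Db

G up a perfect fifth is D, so the target letter is D.
From Gb, a perfect fifth is 7 semitones up: Db.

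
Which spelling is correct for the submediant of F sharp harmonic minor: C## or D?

D

Each scale degree takes a distinct letter name. Degree 6 of a scale on F must use the letter D.
D and C## are enharmonically the same pitch, but only D uses the letter D, so it is the correct spelling here.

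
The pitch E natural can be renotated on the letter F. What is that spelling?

E is pitch class 4. The letter F alone is pitch class 5.
To reach pitch class 4 from F requires an offset of -1 semitone, i.e. flat: Fb.

Fb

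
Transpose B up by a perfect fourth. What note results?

A fourth above B lands on the letter E.
A perfect fourth spans 5 semitones, so B moves to pitch class 4. On the letter E that is E.

E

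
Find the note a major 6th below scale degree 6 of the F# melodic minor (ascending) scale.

Scale degree 6 of F# melodic minor (ascending) is D#.
A major sixth (9 semitones) below D# lands on the letter F, giving F#.

F#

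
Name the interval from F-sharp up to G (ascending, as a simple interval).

Counting letters F–G gives a second.
F#→G = 1 semitone, 1 narrower than the major second (2), so minor.

minor second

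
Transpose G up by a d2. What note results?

Abb

G up a major second is A, so the target letter is A.
From G, a diminished second is 0 semitones up: Abb.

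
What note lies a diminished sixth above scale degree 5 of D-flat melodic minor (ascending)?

Fbb

Scale degree 5 of Db melodic minor (ascending) is Ab.
A diminished sixth (7 semitones) above Ab lands on the letter F, giving Fbb.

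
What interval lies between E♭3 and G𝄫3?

diminished third

The letter names run E→G, a span of 2 letter steps, so the interval is some kind of third.
Eb to Gbb is 2 semitones. A major third is 4, so 2 makes it diminished.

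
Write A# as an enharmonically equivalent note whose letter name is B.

A# is pitch class 10. The letter B alone is pitch class 11.
To reach pitch class 10 from B requires an offset of -1 semitone, i.e. flat: Bb.

Bb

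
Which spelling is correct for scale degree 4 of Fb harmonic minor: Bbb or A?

Bbb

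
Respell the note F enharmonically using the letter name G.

F is pitch class 5. The letter G alone is pitch class 7.
To reach pitch class 5 from G requires an offset of -2 semitones, i.e. double flat: Gbb.

Gbb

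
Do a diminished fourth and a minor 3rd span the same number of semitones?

A diminished fourth spans 4 semitones; a minor third spans 3.
The spans differ, so they are not enharmonic equivalents.

No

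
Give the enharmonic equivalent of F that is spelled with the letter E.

E#

F is pitch class 5. The letter E alone is pitch class 4.
To reach pitch class 5 from E requires an offset of +1 semitone, i.e. sharp: E#.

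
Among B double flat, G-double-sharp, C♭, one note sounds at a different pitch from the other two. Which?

Cb

In 12-tone equal temperament, enharmonic equivalents share a pitch class. Bbb is pitch class 9; G## is pitch class 9; Cb is pitch class 11.
Bbb and G## share pitch class 9, while Cb is pitch class 11.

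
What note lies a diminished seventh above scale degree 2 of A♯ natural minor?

A

Scale degree 2 of A# natural minor is B#.
A diminished seventh (9 semitones) above B# lands on the letter A, giving A.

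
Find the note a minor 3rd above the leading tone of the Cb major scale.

Db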